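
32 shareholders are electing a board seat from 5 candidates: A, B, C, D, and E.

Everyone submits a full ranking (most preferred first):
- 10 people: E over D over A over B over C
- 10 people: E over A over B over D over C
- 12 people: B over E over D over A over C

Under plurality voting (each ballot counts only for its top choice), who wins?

E

First-place votes: A 0, B 12, C 0, D 0, E 20.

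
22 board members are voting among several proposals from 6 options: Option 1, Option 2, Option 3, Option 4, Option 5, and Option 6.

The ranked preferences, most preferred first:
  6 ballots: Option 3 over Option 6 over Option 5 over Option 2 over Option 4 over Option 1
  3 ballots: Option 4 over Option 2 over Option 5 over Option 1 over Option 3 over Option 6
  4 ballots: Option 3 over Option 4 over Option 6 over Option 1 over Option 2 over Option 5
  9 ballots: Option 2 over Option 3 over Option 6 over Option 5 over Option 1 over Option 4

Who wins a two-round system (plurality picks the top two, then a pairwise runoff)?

Option 2

Round 1 first-place votes: Option 1 0, Option 2 9, Option 3 10, Option 4 3, Option 5 0, Option 6 0. Option 3 and Option 2 advance.
Runoff: Option 3 is ranked above Option 2 on 10 ballots, Option 2 above Option 3 on 12.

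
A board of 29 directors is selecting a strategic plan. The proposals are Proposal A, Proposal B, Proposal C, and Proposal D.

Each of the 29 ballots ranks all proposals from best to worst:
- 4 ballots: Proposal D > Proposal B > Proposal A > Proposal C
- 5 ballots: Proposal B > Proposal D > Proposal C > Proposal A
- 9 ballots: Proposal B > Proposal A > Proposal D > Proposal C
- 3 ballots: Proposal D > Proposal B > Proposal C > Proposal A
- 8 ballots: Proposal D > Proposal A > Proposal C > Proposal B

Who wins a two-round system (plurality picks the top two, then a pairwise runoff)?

Proposal D

Round 1 first-place votes: Proposal A 0, Proposal B 14, Proposal C 0, Proposal D 15. Proposal D and Proposal B advance.
Runoff: Proposal D is ranked above Proposal B on 15 ballots, Proposal B above Proposal D on 14.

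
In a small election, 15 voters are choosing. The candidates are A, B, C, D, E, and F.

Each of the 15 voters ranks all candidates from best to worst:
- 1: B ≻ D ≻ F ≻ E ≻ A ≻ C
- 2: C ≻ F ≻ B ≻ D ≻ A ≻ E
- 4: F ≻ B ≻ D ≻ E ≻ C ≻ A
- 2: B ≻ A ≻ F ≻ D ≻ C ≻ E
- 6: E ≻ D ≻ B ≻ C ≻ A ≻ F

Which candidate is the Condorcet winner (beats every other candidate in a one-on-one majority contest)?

B

B vs A: 15–0
B vs C: 13–2
B vs D: 9–6
B vs E: 9–6
B vs F: 9–6
B beats every other candidate.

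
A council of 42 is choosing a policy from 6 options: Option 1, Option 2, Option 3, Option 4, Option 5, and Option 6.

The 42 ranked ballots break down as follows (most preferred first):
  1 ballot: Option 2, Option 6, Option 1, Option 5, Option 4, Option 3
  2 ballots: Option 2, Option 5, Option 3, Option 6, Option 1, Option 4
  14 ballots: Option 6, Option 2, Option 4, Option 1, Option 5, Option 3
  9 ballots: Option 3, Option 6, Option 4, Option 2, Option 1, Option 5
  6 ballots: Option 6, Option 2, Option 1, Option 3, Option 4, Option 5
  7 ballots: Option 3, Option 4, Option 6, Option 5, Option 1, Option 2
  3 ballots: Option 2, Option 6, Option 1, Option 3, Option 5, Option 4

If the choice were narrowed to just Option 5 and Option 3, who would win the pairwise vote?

Option 3

Option 5 is ranked above Option 3 on 17 ballots; Option 3 above Option 5 on 25.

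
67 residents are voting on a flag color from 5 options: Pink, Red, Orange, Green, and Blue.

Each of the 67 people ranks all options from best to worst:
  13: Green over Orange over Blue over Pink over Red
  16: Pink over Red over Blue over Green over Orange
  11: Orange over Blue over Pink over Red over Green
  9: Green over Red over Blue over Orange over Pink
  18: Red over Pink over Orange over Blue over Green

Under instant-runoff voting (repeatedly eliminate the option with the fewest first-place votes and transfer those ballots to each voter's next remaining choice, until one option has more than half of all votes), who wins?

Round 1: Pink 16, Red 18, Orange 11, Green 22, Blue 0. Blue eliminated.
Round 2: Pink 16, Red 18, Orange 11, Green 22. Orange eliminated.
Round 3: Pink 27, Red 18, Green 22. Red eliminated.
Round 4: Pink 45, Green 22. Pink has a majority (≥34).

Pink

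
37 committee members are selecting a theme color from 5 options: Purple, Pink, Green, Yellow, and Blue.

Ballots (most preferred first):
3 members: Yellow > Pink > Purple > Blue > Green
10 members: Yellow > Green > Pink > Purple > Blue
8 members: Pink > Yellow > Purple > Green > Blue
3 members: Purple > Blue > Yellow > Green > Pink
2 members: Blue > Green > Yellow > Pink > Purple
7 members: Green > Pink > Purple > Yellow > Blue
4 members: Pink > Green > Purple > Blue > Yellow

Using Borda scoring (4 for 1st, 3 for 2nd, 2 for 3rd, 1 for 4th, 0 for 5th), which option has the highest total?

Pink

Purple: 3×2 + 10×1 + 8×2 + 3×4 + 2×0 + 7×2 + 4×2 = 66
Pink: 3×3 + 10×2 + 8×4 + 3×0 + 2×1 + 7×3 + 4×4 = 100
Green: 3×0 + 10×3 + 8×1 + 3×1 + 2×3 + 7×4 + 4×3 = 87
Yellow: 3×4 + 10×4 + 8×3 + 3×2 + 2×2 + 7×1 + 4×0 = 93
Blue: 3×1 + 10×0 + 8×0 + 3×3 + 2×4 + 7×0 + 4×1 = 24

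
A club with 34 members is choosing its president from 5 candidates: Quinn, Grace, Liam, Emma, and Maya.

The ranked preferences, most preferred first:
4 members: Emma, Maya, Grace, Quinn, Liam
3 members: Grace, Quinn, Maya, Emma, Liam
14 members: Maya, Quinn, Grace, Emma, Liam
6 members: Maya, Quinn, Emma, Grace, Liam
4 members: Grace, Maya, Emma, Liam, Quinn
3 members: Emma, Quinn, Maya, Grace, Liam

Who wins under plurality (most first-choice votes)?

First-place votes: Quinn 0, Grace 7, Liam 0, Emma 7, Maya 20.

Maya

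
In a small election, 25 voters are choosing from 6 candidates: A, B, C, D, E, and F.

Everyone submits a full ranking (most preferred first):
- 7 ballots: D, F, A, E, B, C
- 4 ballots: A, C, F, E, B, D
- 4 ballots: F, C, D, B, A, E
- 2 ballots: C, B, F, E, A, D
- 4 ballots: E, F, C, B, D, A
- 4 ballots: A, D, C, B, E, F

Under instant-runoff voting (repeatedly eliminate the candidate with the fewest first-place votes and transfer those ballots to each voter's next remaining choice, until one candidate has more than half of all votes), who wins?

Round 1: A 8, B 0, C 2, D 7, E 4, F 4. B eliminated.
Round 2: A 8, C 2, D 7, E 4, F 4. C eliminated.
Round 3: A 8, D 7, E 4, F 6. E eliminated.
Round 4: A 8, D 7, F 10. D eliminated.
Round 5: A 8, F 17. F has a majority (≥13).

F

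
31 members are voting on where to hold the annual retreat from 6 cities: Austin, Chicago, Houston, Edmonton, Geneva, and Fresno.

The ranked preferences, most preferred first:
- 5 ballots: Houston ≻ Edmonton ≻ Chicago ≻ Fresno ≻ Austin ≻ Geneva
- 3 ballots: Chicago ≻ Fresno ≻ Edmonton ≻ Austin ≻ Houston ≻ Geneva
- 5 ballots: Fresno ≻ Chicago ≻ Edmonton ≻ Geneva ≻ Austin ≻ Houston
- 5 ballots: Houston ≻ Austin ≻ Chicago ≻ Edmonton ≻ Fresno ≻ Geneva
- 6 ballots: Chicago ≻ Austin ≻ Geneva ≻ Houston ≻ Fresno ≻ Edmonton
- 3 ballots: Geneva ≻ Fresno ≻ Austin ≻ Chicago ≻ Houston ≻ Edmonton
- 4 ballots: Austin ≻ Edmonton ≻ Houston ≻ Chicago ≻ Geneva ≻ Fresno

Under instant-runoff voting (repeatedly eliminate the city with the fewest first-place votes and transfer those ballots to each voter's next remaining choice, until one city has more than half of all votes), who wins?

Chicago

Round 1: Austin 4, Chicago 9, Houston 10, Edmonton 0, Geneva 3, Fresno 5. Edmonton eliminated.
Round 2: Austin 4, Chicago 9, Houston 10, Geneva 3, Fresno 5. Geneva eliminated.
Round 3: Austin 4, Chicago 9, Houston 10, Fresno 8. Austin eliminated.
Round 4: Chicago 9, Houston 14, Fresno 8. Fresno eliminated.
Round 5: Chicago 17, Houston 14. Chicago has a majority (≥16).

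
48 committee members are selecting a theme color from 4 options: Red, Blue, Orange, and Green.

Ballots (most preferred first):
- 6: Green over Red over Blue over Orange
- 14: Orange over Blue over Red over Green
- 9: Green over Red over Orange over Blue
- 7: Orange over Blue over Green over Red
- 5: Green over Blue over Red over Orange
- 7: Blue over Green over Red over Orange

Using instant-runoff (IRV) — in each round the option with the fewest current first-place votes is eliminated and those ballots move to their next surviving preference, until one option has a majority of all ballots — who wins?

Round 1: Red 0, Blue 7, Orange 21, Green 20. Red eliminated.
Round 2: Blue 7, Orange 21, Green 20. Blue eliminated.
Round 3: Orange 21, Green 27. Green has a majority (≥25).

Green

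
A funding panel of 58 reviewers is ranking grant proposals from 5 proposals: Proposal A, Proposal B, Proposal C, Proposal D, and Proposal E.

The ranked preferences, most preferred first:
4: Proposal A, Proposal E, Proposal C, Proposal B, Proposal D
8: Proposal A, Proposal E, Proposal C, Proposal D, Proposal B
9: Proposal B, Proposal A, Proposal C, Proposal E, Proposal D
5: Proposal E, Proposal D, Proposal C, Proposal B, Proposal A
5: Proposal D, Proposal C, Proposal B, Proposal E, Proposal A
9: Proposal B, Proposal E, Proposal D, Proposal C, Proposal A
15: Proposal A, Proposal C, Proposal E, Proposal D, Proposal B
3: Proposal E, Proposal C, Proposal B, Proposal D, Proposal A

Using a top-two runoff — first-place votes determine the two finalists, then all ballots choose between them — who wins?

Proposal B

Round 1 first-place votes: Proposal A 27, Proposal B 18, Proposal C 0, Proposal D 5, Proposal E 8. Proposal A and Proposal B advance.
Runoff: Proposal A is ranked above Proposal B on 27 ballots, Proposal B above Proposal A on 31.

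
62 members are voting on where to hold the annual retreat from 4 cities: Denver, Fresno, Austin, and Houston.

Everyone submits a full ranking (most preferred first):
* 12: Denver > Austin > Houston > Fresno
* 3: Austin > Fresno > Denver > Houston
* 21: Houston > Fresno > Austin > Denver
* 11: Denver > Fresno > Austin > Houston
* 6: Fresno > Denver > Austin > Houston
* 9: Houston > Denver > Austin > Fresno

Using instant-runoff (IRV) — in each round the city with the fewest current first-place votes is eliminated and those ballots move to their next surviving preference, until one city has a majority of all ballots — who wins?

Denver

Round 1: Denver 23, Fresno 6, Austin 3, Houston 30. Austin eliminated.
Round 2: Denver 23, Fresno 9, Houston 30. Fresno eliminated.
Round 3: Denver 32, Houston 30. Denver has a majority (≥32).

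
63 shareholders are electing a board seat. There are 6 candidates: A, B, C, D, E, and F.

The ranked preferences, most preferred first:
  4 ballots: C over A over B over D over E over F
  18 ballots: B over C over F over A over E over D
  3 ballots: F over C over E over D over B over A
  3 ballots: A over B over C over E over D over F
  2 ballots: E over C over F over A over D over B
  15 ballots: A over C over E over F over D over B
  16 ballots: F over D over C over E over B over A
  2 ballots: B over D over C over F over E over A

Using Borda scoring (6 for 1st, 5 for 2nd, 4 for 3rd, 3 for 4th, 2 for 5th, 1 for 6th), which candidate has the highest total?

C

A: 4×5 + 18×3 + 3×1 + 3×6 + 2×3 + 15×6 + 16×1 + 2×1 = 209
B: 4×4 + 18×6 + 3×2 + 3×5 + 2×1 + 15×1 + 16×2 + 2×6 = 206
C: 4×6 + 18×5 + 3×5 + 3×4 + 2×5 + 15×5 + 16×4 + 2×4 = 298
D: 4×3 + 18×1 + 3×3 + 3×2 + 2×2 + 15×2 + 16×5 + 2×5 = 169
E: 4×2 + 18×2 + 3×4 + 3×3 + 2×6 + 15×4 + 16×3 + 2×2 = 189
F: 4×1 + 18×4 + 3×6 + 3×1 + 2×4 + 15×3 + 16×6 + 2×3 = 252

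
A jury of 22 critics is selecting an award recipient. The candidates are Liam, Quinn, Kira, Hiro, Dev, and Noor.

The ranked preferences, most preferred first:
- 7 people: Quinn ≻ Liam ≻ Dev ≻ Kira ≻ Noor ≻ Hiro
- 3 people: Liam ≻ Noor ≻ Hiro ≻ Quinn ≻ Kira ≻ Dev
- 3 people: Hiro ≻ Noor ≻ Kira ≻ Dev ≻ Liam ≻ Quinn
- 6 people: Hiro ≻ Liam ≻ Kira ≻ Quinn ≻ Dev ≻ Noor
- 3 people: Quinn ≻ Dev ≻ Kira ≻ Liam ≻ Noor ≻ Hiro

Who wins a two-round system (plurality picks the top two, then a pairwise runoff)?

Hiro

Round 1 first-place votes: Liam 3, Quinn 10, Kira 0, Hiro 9, Dev 0, Noor 0. Quinn and Hiro advance.
Runoff: Quinn is ranked above Hiro on 10 ballots, Hiro above Quinn on 12.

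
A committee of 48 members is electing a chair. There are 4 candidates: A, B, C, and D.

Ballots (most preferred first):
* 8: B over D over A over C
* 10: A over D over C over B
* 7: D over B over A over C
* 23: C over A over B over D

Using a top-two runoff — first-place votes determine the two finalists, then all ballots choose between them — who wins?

Round 1 first-place votes: A 10, B 8, C 23, D 7. C and A advance.
Runoff: C is ranked above A on 23 ballots, A above C on 25.

A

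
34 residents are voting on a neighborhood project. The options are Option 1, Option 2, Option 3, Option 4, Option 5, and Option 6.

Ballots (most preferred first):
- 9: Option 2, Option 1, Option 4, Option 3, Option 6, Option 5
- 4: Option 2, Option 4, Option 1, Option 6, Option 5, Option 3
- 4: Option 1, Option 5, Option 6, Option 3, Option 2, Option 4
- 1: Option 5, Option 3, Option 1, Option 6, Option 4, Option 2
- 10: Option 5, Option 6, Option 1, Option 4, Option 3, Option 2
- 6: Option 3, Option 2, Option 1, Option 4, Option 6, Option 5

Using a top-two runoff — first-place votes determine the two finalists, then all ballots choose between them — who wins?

Option 2

Round 1 first-place votes: Option 1 4, Option 2 13, Option 3 6, Option 4 0, Option 5 11, Option 6 0. Option 2 and Option 5 advance.
Runoff: Option 2 is ranked above Option 5 on 19 ballots, Option 5 above Option 2 on 15.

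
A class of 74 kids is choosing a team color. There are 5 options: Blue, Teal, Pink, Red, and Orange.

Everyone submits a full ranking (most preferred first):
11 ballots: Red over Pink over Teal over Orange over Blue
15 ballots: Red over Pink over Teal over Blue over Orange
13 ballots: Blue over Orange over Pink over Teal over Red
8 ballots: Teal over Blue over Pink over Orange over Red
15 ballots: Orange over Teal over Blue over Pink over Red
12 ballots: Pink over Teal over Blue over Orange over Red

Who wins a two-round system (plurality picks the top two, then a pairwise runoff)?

Orange

Round 1 first-place votes: Blue 13, Teal 8, Pink 12, Red 26, Orange 15. Red and Orange advance.
Runoff: Red is ranked above Orange on 26 ballots, Orange above Red on 48.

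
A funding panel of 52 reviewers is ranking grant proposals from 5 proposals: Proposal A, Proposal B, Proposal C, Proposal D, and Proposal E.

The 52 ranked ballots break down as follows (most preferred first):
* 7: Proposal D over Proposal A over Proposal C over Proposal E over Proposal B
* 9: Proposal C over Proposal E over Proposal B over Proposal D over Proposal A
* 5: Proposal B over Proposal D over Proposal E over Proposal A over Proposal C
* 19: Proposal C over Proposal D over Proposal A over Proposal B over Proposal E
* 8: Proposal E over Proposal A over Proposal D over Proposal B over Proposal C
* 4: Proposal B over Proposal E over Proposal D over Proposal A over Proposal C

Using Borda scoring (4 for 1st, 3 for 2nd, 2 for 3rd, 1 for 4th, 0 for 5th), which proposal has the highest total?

Proposal D

Proposal A: 7×3 + 9×0 + 5×1 + 19×2 + 8×3 + 4×1 = 92
Proposal B: 7×0 + 9×2 + 5×4 + 19×1 + 8×1 + 4×4 = 81
Proposal C: 7×2 + 9×4 + 5×0 + 19×4 + 8×0 + 4×0 = 126
Proposal D: 7×4 + 9×1 + 5×3 + 19×3 + 8×2 + 4×2 = 133
Proposal E: 7×1 + 9×3 + 5×2 + 19×0 + 8×4 + 4×3 = 88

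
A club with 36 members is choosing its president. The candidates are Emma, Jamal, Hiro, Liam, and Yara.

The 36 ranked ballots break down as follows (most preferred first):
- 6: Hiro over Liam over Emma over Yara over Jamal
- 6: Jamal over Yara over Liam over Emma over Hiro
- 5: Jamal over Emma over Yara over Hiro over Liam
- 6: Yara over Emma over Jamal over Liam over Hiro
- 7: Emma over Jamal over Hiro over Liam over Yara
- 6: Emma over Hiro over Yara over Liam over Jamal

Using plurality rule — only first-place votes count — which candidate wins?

First-place votes: Emma 13, Jamal 11, Hiro 6, Liam 0, Yara 6.

Emma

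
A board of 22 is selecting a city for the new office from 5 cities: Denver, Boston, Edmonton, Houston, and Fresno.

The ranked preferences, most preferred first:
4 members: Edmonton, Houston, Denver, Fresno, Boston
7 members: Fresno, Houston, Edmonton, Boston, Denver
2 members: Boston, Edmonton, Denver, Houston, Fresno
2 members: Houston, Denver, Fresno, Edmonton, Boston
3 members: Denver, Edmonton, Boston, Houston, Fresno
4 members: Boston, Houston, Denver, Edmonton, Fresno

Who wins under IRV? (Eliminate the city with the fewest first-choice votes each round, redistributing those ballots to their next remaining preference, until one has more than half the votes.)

Denver

Round 1: Denver 3, Boston 6, Edmonton 4, Houston 2, Fresno 7. Houston eliminated.
Round 2: Denver 5, Boston 6, Edmonton 4, Fresno 7. Edmonton eliminated.
Round 3: Denver 9, Boston 6, Fresno 7. Boston eliminated.
Round 4: Denver 15, Fresno 7. Denver has a majority (≥12).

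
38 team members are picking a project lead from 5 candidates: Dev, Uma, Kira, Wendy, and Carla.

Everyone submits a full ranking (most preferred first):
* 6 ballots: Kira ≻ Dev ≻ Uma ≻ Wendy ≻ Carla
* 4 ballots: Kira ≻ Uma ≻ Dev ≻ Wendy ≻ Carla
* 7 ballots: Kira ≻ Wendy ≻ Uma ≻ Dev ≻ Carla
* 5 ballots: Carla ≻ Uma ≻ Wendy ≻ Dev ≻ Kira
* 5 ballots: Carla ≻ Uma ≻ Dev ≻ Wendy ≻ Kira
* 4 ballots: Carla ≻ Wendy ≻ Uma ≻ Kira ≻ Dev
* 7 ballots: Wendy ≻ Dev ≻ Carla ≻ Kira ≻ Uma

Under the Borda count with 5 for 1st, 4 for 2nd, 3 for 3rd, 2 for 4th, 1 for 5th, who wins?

Dev: 6×4 + 4×3 + 7×2 + 5×2 + 5×3 + 4×1 + 7×4 = 107
Uma: 6×3 + 4×4 + 7×3 + 5×4 + 5×4 + 4×3 + 7×1 = 114
Kira: 6×5 + 4×5 + 7×5 + 5×1 + 5×1 + 4×2 + 7×2 = 117
Wendy: 6×2 + 4×2 + 7×4 + 5×3 + 5×2 + 4×4 + 7×5 = 124
Carla: 6×1 + 4×1 + 7×1 + 5×5 + 5×5 + 4×5 + 7×3 = 108

Wendy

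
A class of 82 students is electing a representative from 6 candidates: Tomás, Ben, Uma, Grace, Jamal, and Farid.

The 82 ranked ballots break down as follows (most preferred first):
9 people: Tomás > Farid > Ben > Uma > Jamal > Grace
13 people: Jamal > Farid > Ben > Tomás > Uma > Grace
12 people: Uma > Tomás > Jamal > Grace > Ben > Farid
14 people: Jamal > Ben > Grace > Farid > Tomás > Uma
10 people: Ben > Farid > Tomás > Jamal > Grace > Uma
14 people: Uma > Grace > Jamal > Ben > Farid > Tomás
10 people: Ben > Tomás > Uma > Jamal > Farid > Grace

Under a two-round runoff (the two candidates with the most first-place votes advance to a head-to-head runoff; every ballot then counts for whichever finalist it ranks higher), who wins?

Uma

Round 1 first-place votes: Tomás 9, Ben 20, Uma 26, Grace 0, Jamal 27, Farid 0. Jamal and Uma advance.
Runoff: Jamal is ranked above Uma on 37 ballots, Uma above Jamal on 45.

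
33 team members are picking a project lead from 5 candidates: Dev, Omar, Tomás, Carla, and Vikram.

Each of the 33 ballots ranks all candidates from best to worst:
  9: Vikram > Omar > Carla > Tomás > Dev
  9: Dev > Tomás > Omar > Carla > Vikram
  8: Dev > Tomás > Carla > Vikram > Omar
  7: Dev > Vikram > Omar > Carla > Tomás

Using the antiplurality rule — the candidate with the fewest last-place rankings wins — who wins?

Last-place votes: Dev 9, Omar 8, Tomás 7, Carla 0, Vikram 9.

Carla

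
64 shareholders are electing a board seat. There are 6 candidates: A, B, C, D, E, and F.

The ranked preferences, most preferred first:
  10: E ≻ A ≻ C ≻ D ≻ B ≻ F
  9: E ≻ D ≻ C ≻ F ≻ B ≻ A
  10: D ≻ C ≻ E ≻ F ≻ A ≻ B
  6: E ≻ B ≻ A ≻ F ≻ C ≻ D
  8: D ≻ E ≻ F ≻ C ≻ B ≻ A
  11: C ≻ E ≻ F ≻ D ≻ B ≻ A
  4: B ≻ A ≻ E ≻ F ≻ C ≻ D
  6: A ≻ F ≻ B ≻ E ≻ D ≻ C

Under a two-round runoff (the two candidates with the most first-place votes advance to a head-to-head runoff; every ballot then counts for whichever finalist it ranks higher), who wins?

E

Round 1 first-place votes: A 6, B 4, C 11, D 18, E 25, F 0. E and D advance.
Runoff: E is ranked above D on 46 ballots, D above E on 18.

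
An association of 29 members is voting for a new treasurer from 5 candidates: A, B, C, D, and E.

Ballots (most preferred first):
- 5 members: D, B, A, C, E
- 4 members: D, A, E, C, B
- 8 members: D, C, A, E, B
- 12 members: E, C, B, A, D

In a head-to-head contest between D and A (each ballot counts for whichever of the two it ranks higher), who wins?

D is ranked above A on 17 ballots; A above D on 12.

D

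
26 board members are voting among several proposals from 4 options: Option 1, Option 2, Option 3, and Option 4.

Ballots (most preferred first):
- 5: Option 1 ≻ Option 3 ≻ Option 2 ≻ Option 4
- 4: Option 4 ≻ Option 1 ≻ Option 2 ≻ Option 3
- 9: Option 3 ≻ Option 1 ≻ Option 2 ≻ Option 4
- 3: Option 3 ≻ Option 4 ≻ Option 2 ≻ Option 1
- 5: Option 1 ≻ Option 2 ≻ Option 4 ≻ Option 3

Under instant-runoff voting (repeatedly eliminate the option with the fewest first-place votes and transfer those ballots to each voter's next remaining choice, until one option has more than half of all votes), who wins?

Round 1: Option 1 10, Option 2 0, Option 3 12, Option 4 4. Option 2 eliminated.
Round 2: Option 1 10, Option 3 12, Option 4 4. Option 4 eliminated.
Round 3: Option 1 14, Option 3 12. Option 1 has a majority (≥14).

Option 1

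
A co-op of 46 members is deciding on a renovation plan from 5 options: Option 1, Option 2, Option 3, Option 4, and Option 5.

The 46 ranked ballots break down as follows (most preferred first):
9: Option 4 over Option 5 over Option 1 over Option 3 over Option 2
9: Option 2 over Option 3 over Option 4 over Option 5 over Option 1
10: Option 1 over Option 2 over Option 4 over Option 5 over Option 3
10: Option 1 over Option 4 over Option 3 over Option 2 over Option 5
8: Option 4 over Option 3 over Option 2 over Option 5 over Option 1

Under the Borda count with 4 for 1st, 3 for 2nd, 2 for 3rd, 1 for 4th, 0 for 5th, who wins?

Option 1: 9×2 + 9×0 + 10×4 + 10×4 + 8×0 = 98
Option 2: 9×0 + 9×4 + 10×3 + 10×1 + 8×2 = 92
Option 3: 9×1 + 9×3 + 10×0 + 10×2 + 8×3 = 80
Option 4: 9×4 + 9×2 + 10×2 + 10×3 + 8×4 = 136
Option 5: 9×3 + 9×1 + 10×1 + 10×0 + 8×1 = 54

Option 4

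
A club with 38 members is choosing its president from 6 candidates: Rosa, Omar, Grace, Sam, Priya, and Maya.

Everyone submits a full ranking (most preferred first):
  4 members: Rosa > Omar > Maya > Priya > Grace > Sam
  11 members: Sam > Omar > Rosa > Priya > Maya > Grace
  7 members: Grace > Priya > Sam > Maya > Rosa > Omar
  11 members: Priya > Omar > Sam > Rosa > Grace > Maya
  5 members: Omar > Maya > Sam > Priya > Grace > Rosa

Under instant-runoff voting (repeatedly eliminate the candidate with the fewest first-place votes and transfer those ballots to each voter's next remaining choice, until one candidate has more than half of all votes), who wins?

Round 1: Rosa 4, Omar 5, Grace 7, Sam 11, Priya 11, Maya 0. Maya eliminated.
Round 2: Rosa 4, Omar 5, Grace 7, Sam 11, Priya 11. Rosa eliminated.
Round 3: Omar 9, Grace 7, Sam 11, Priya 11. Grace eliminated.
Round 4: Omar 9, Sam 11, Priya 18. Omar eliminated.
Round 5: Sam 16, Priya 22. Priya has a majority (≥20).

Priya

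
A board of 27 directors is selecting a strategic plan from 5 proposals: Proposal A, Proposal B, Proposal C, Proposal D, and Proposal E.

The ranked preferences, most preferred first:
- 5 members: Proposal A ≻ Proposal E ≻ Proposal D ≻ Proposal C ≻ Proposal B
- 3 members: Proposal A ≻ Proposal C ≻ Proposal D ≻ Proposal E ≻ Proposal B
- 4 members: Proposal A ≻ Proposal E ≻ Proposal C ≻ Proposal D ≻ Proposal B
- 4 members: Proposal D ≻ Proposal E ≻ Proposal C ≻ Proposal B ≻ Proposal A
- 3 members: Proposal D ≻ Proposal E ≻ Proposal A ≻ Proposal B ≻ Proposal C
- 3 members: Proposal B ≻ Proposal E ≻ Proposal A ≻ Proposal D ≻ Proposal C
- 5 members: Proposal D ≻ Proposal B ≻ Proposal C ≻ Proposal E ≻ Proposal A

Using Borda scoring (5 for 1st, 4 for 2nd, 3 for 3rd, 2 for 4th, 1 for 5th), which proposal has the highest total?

Proposal A: 5×5 + 3×5 + 4×5 + 4×1 + 3×3 + 3×3 + 5×1 = 87
Proposal B: 5×1 + 3×1 + 4×1 + 4×2 + 3×2 + 3×5 + 5×4 = 61
Proposal C: 5×2 + 3×4 + 4×3 + 4×3 + 3×1 + 3×1 + 5×3 = 67
Proposal D: 5×3 + 3×3 + 4×2 + 4×5 + 3×5 + 3×2 + 5×5 = 98
Proposal E: 5×4 + 3×2 + 4×4 + 4×4 + 3×4 + 3×4 + 5×2 = 92

Proposal D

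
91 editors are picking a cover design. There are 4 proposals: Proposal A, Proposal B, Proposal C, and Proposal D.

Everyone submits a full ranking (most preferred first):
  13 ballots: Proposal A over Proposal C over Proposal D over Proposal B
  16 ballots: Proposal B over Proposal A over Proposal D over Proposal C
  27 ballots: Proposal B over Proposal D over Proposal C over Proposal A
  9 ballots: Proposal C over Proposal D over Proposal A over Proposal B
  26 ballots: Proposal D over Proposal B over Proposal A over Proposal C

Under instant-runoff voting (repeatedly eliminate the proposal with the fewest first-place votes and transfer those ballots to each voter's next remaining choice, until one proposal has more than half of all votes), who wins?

Round 1: Proposal A 13, Proposal B 43, Proposal C 9, Proposal D 26. Proposal C eliminated.
Round 2: Proposal A 13, Proposal B 43, Proposal D 35. Proposal A eliminated.
Round 3: Proposal B 43, Proposal D 48. Proposal D has a majority (≥46).

Proposal D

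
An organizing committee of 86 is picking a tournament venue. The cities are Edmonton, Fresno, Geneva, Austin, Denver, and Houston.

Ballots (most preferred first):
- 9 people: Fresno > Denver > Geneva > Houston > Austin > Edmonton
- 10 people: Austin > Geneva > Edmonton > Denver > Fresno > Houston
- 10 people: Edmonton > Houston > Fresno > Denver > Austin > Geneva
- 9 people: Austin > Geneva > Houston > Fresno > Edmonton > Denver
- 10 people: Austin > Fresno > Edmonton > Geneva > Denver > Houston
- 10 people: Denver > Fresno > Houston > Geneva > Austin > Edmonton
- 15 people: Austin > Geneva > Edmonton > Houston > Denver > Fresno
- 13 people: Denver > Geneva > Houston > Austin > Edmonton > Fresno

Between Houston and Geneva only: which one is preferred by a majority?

Houston is ranked above Geneva on 20 ballots; Geneva above Houston on 66.

Geneva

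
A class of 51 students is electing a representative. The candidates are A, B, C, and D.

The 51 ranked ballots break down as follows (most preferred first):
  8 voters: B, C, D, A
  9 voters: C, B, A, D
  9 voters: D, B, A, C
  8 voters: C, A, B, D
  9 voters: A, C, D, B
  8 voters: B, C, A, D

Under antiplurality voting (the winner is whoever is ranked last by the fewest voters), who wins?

Last-place votes: A 8, B 9, C 9, D 25.

A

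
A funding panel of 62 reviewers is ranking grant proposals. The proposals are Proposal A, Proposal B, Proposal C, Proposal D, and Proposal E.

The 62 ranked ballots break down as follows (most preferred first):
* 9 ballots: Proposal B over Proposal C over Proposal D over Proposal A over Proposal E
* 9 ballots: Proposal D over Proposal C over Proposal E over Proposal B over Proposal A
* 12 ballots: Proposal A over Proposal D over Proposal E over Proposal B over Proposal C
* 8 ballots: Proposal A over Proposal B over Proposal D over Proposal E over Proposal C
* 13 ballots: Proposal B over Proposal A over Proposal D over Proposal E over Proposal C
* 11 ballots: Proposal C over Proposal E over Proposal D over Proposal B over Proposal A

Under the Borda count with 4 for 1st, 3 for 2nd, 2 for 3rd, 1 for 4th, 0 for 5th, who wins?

Proposal A: 9×1 + 9×0 + 12×4 + 8×4 + 13×3 + 11×0 = 128
Proposal B: 9×4 + 9×1 + 12×1 + 8×3 + 13×4 + 11×1 = 144
Proposal C: 9×3 + 9×3 + 12×0 + 8×0 + 13×0 + 11×4 = 98
Proposal D: 9×2 + 9×4 + 12×3 + 8×2 + 13×2 + 11×2 = 154
Proposal E: 9×0 + 9×2 + 12×2 + 8×1 + 13×1 + 11×3 = 96

Proposal D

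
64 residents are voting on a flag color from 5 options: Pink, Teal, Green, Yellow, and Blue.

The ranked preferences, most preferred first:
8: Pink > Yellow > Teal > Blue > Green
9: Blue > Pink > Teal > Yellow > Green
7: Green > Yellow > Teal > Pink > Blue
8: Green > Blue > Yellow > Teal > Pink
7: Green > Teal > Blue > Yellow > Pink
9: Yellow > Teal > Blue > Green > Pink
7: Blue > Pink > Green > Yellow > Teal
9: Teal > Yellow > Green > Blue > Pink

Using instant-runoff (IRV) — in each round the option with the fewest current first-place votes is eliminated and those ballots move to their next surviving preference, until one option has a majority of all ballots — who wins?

Yellow

Round 1: Pink 8, Teal 9, Green 22, Yellow 9, Blue 16. Pink eliminated.
Round 2: Teal 9, Green 22, Yellow 17, Blue 16. Teal eliminated.
Round 3: Green 22, Yellow 26, Blue 16. Blue eliminated.
Round 4: Green 29, Yellow 35. Yellow has a majority (≥33).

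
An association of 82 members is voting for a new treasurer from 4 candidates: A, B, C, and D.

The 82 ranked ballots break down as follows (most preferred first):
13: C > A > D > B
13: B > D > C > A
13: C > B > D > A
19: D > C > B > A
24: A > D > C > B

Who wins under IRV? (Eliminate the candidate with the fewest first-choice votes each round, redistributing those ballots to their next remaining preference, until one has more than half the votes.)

D

Round 1: A 24, B 13, C 26, D 19. B eliminated.
Round 2: A 24, C 26, D 32. A eliminated.
Round 3: C 26, D 56. D has a majority (≥42).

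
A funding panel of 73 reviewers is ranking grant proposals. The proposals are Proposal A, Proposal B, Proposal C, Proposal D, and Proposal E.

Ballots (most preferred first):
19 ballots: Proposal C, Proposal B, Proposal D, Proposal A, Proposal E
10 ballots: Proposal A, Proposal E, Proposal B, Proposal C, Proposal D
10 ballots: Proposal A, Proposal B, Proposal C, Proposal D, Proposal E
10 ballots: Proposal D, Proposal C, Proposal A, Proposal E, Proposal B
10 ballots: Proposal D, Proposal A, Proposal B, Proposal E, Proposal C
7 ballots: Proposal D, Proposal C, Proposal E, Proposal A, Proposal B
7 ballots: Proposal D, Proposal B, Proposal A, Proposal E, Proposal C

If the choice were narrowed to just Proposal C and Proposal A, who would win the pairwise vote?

Proposal C is ranked above Proposal A on 36 ballots; Proposal A above Proposal C on 37.

Proposal A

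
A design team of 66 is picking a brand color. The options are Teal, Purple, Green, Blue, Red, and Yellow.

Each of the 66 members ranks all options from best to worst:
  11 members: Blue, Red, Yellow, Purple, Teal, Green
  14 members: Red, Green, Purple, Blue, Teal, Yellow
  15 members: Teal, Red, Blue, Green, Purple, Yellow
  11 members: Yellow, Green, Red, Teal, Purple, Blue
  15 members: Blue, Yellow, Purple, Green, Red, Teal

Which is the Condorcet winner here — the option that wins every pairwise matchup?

Red vs Teal: 51–15
Red vs Purple: 51–15
Red vs Green: 40–26
Red vs Blue: 40–26
Red vs Yellow: 40–26
Red beats every other option.

Red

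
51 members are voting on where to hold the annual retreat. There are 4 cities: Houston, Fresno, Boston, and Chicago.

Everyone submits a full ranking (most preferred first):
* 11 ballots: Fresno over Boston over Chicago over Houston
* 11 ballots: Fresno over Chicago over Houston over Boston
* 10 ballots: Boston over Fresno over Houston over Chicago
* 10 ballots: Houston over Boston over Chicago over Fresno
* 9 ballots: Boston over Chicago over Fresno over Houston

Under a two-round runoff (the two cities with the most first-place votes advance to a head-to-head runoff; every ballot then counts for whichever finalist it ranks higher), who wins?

Boston

Round 1 first-place votes: Houston 10, Fresno 22, Boston 19, Chicago 0. Fresno and Boston advance.
Runoff: Fresno is ranked above Boston on 22 ballots, Boston above Fresno on 29.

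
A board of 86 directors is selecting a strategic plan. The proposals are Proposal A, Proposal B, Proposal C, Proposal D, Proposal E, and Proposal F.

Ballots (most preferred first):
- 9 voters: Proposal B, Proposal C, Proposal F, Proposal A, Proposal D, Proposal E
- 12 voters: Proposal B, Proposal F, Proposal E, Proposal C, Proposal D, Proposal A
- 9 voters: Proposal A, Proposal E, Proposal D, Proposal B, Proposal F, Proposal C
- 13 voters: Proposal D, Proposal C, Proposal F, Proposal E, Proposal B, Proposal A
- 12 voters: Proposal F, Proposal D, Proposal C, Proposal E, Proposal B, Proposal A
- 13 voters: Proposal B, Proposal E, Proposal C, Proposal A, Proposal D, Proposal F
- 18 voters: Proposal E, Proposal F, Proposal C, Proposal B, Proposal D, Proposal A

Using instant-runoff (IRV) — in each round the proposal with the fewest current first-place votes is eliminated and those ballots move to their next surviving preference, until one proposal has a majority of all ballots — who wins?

Proposal E

Round 1: Proposal A 9, Proposal B 34, Proposal C 0, Proposal D 13, Proposal E 18, Proposal F 12. Proposal C eliminated.
Round 2: Proposal A 9, Proposal B 34, Proposal D 13, Proposal E 18, Proposal F 12. Proposal A eliminated.
Round 3: Proposal B 34, Proposal D 13, Proposal E 27, Proposal F 12. Proposal F eliminated.
Round 4: Proposal B 34, Proposal D 25, Proposal E 27. Proposal D eliminated.
Round 5: Proposal B 34, Proposal E 52. Proposal E has a majority (≥44).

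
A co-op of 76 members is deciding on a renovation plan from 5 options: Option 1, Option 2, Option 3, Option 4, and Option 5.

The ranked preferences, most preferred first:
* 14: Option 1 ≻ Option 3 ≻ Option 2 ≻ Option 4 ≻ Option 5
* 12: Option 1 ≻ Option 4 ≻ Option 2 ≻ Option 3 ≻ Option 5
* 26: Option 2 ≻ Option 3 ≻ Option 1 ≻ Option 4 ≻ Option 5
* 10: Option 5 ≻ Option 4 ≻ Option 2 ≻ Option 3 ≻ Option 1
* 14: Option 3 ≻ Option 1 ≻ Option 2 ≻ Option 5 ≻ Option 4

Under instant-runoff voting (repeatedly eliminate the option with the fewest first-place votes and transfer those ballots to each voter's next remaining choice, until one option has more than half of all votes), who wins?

Option 1

Round 1: Option 1 26, Option 2 26, Option 3 14, Option 4 0, Option 5 10. Option 4 eliminated.
Round 2: Option 1 26, Option 2 26, Option 3 14, Option 5 10. Option 5 eliminated.
Round 3: Option 1 26, Option 2 36, Option 3 14. Option 3 eliminated.
Round 4: Option 1 40, Option 2 36. Option 1 has a majority (≥39).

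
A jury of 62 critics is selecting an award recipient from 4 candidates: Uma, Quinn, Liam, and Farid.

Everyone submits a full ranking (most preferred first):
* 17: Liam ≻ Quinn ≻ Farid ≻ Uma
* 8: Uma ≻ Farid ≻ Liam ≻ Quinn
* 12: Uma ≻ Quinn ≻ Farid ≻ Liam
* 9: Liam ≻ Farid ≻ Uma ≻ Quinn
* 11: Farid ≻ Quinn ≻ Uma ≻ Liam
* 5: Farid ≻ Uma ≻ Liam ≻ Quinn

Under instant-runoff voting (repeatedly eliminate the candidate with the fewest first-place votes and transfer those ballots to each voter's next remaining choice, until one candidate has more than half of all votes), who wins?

Round 1: Uma 20, Quinn 0, Liam 26, Farid 16. Quinn eliminated.
Round 2: Uma 20, Liam 26, Farid 16. Farid eliminated.
Round 3: Uma 36, Liam 26. Uma has a majority (≥32).

Uma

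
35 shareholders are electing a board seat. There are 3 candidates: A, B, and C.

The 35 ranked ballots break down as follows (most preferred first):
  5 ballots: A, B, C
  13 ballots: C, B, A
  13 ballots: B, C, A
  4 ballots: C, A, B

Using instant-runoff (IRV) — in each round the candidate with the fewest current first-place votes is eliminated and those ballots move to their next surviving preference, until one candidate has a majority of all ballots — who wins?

B

Round 1: A 5, B 13, C 17. A eliminated.
Round 2: B 18, C 17. B has a majority (≥18).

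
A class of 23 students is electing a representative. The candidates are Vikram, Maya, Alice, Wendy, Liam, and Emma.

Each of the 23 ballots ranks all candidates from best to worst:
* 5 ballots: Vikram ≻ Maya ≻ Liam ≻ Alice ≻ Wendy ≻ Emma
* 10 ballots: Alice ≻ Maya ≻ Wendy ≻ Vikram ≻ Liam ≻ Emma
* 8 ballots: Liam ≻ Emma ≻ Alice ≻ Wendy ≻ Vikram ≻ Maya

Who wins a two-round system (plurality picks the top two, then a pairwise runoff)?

Round 1 first-place votes: Vikram 5, Maya 0, Alice 10, Wendy 0, Liam 8, Emma 0. Alice and Liam advance.
Runoff: Alice is ranked above Liam on 10 ballots, Liam above Alice on 13.

Liam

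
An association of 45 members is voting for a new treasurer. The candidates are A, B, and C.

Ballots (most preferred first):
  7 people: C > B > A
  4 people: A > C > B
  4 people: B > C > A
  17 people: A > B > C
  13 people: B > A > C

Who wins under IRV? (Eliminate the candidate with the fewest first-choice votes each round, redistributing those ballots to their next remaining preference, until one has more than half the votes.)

B

Round 1: A 21, B 17, C 7. C eliminated.
Round 2: A 21, B 24. B has a majority (≥23).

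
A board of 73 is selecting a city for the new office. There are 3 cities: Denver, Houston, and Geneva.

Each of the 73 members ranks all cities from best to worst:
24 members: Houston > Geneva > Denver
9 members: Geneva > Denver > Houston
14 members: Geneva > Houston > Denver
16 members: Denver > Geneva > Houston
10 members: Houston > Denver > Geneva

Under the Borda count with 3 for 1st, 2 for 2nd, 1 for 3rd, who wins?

Geneva

Denver: 24×1 + 9×2 + 14×1 + 16×3 + 10×2 = 124
Houston: 24×3 + 9×1 + 14×2 + 16×1 + 10×3 = 155
Geneva: 24×2 + 9×3 + 14×3 + 16×2 + 10×1 = 159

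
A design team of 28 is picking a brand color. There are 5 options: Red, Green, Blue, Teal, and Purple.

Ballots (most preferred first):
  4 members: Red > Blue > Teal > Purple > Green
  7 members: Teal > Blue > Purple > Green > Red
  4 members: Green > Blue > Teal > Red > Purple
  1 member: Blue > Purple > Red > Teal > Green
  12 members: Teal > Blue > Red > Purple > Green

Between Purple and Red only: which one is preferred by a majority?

Red

Purple is ranked above Red on 8 ballots; Red above Purple on 20.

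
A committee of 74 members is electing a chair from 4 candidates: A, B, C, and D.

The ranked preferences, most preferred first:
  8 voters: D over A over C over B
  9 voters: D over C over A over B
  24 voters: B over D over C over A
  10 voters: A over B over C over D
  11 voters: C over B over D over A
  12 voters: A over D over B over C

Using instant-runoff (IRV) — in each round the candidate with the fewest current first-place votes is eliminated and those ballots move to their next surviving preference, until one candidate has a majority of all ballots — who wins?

Round 1: A 22, B 24, C 11, D 17. C eliminated.
Round 2: A 22, B 35, D 17. D eliminated.
Round 3: A 39, B 35. A has a majority (≥38).

A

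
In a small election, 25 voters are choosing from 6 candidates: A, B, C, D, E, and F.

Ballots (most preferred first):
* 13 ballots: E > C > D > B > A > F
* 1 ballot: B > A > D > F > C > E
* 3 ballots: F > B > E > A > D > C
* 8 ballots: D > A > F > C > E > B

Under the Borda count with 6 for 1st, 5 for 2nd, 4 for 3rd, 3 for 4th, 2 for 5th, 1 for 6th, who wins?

D

A: 13×2 + 1×5 + 3×3 + 8×5 = 80
B: 13×3 + 1×6 + 3×5 + 8×1 = 68
C: 13×5 + 1×2 + 3×1 + 8×3 = 94
D: 13×4 + 1×4 + 3×2 + 8×6 = 110
E: 13×6 + 1×1 + 3×4 + 8×2 = 107
F: 13×1 + 1×3 + 3×6 + 8×4 = 66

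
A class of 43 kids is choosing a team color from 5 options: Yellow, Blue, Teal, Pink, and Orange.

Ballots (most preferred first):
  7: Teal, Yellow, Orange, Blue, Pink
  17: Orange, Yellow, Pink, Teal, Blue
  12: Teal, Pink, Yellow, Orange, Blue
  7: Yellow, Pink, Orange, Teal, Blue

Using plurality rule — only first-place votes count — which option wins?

Teal

First-place votes: Yellow 7, Blue 0, Teal 19, Pink 0, Orange 17.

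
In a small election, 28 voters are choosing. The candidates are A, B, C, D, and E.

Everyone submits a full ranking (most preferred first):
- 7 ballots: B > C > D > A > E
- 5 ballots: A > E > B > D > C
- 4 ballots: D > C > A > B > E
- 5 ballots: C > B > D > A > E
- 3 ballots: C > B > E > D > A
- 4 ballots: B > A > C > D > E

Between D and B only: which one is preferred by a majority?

D is ranked above B on 4 ballots; B above D on 24.

B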